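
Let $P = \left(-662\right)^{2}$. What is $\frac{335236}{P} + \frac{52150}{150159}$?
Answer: $\frac{18298281781}{16451570199} \approx 1.1123$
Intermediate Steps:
$P = 438244$
$\frac{335236}{P} + \frac{52150}{150159} = \frac{335236}{438244} + \frac{52150}{150159} = 335236 \cdot \frac{1}{438244} + 52150 \cdot \frac{1}{150159} = \frac{83809}{109561} + \frac{52150}{150159} = \frac{18298281781}{16451570199}$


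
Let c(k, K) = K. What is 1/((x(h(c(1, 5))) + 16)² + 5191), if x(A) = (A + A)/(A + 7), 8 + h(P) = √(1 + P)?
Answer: 136727/746684089 + 2128*√6/746684089 ≈ 0.00019009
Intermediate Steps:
h(P) = -8 + √(1 + P)
x(A) = 2*A/(7 + A) (x(A) = (2*A)/(7 + A) = 2*A/(7 + A))
1/((x(h(c(1, 5))) + 16)² + 5191) = 1/((2*(-8 + √(1 + 5))/(7 + (-8 + √(1 + 5))) + 16)² + 5191) = 1/((2*(-8 + √6)/(7 + (-8 + √6)) + 16)² + 5191) = 1/((2*(-8 + √6)/(-1 + √6) + 16)² + 5191) = 1/((16 + 2*(-8 + √6)/(-1 + √6))² + 5191) = 1/(5191 + (16 + 2*(-8 + √6)/(-1 + √6))²)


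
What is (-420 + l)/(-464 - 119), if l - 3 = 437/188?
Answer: 77959/109604 ≈ 0.71128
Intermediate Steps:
l = 1001/188 (l = 3 + 437/188 = 1001/188 ≈ 5.3245)
(-420 + l)/(-464 - 119) = (-420 + 1001/188)/(-464 - 119) = -77959/188/(-583) = -77959/188*(-1/583) = 77959/109604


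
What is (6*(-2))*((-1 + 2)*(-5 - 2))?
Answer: 84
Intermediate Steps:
(6*(-2))*((-1 + 2)*(-5 - 2)) = -12*(-7) = 84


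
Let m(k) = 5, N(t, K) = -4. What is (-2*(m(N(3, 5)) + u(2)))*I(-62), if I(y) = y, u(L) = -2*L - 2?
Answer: -124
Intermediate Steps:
u(L) = -2 - 2*L
(-2*(m(N(3, 5)) + u(2)))*I(-62) = -2*(5 + (-2 - 2*2))*(-62) = -2*(5 + (-2 - 4))*(-62) = -2*(5 - 6)*(-62) = -2*(-1)*(-62) = 2*(-62) = -124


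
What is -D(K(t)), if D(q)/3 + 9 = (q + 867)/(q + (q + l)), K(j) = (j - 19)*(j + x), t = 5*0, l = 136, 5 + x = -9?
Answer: 14637/668 ≈ 21.912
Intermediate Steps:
x = -14 (x = -5 - 9 = -14)
t = 0
K(j) = (-19 + j)*(-14 + j) (K(j) = (j - 19)*(j - 14) = (-19 + j)*(-14 + j))
D(q) = -27 + 3*(867 + q)/(136 + 2*q) (D(q) = -27 + 3*((q + 867)/(q + (q + 136))) = -27 + 3*((867 + q)/(q + (136 + q))) = -27 + 3*((867 + q)/(136 + 2*q)) = -27 + 3*(867 + q)/(136 + 2*q))
-D(K(t)) = -51*(-21 - (266 + 0**2 - 33*0))/(2*(68 + (266 + 0**2 - 33*0))) = -51*(-21 - (266 + 0 + 0))/(2*(68 + (266 + 0 + 0))) = -51*(-21 - 1*266)/(2*(68 + 266)) = -51*(-21 - 266)/(2*334) = -51*(-287)/(2*334) = -1*(-14637/668) = 14637/668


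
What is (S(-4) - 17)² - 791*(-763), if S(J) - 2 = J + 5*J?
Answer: 605054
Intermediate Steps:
S(J) = 2 + 6*J (S(J) = 2 + (J + 5*J) = 2 + 6*J)
(S(-4) - 17)² - 791*(-763) = ((2 + 6*(-4)) - 17)² - 791*(-763) = ((2 - 24) - 17)² + 603533 = (-22 - 17)² + 603533 = (-39)² + 603533 = 1521 + 603533 = 605054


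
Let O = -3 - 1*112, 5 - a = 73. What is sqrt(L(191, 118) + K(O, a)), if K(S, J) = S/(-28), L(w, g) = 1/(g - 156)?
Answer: sqrt(288743)/266 ≈ 2.0201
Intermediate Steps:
L(w, g) = 1/(-156 + g)
a = -68 (a = 5 - 1*73 = 5 - 73 = -68)
O = -115 (O = -3 - 112 = -115)
K(S, J) = -S/28 (K(S, J) = S*(-1/28) = -S/28)
sqrt(L(191, 118) + K(O, a)) = sqrt(1/(-156 + 118) - 1/28*(-115)) = sqrt(1/(-38) + 115/28) = sqrt(-1/38 + 115/28) = sqrt(2171/532) = sqrt(288743)/266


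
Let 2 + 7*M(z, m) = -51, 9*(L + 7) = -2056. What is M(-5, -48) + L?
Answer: -15310/63 ≈ -243.02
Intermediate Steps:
L = -2119/9 (L = -7 + (⅑)*(-2056) = -7 - 2056/9 = -2119/9 ≈ -235.44)
M(z, m) = -53/7 (M(z, m) = -2/7 + (⅐)*(-51) = -2/7 - 51/7 = -53/7)
M(-5, -48) + L = -53/7 - 2119/9 = -15310/63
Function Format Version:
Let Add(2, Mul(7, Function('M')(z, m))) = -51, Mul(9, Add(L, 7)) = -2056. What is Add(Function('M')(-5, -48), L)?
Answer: Rational(-15310, 63) ≈ -243.02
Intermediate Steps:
L = Rational(-2119, 9) (L = Add(-7, Mul(Rational(1, 9), -2056)) = Add(-7, Rational(-2056, 9)) = Rational(-2119, 9) ≈ -235.44)
Function('M')(z, m) = Rational(-53, 7) (Function('M')(z, m) = Add(Rational(-2, 7), Mul(Rational(1, 7), -51)) = Add(Rational(-2, 7), Rational(-51, 7)) = Rational(-53, 7))
Add(Function('M')(-5, -48), L) = Add(Rational(-53, 7), Rational(-2119, 9)) = Rational(-15310, 63)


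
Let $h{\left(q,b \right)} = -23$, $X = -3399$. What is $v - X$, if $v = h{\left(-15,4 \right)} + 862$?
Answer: $4238$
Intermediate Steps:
$v = 839$ ($v = -23 + 862 = 839$)
$v - X = 839 - -3399 = 839 + 3399 = 4238$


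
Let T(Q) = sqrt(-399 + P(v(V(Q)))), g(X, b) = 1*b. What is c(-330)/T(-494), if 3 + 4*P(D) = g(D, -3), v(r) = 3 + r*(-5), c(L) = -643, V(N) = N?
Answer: 643*I*sqrt(178)/267 ≈ 32.13*I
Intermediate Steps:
g(X, b) = b
v(r) = 3 - 5*r
P(D) = -3/2 (P(D) = -3/4 + (1/4)*(-3) = -3/4 - 3/4 = -3/2)
T(Q) = 3*I*sqrt(178)/2 (T(Q) = sqrt(-399 - 3/2) = sqrt(-801/2) = 3*I*sqrt(178)/2)
c(-330)/T(-494) = -643*(-I*sqrt(178)/267) = -(-643)*I*sqrt(178)/267 = 643*I*sqrt(178)/267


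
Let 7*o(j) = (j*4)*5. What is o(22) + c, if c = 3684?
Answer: 26228/7 ≈ 3746.9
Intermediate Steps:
o(j) = 20*j/7 (o(j) = ((j*4)*5)/7 = ((4*j)*5)/7 = (20*j)/7 = 20*j/7)
o(22) + c = (20/7)*22 + 3684 = 440/7 + 3684 = 26228/7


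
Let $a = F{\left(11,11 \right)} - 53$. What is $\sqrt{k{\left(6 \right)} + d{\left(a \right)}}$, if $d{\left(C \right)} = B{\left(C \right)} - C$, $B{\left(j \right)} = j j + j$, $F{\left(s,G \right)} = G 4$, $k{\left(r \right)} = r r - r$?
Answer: $\sqrt{111} \approx 10.536$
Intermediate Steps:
$k{\left(r \right)} = r^{2} - r$
$F{\left(s,G \right)} = 4 G$
$B{\left(j \right)} = j + j^{2}$ ($B{\left(j \right)} = j^{2} + j = j + j^{2}$)
$a = -9$ ($a = 4 \cdot 11 - 53 = 44 - 53 = -9$)
$d{\left(C \right)} = - C + C \left(1 + C\right)$ ($d{\left(C \right)} = C \left(1 + C\right) - C = - C + C \left(1 + C\right)$)
$\sqrt{k{\left(6 \right)} + d{\left(a \right)}} = \sqrt{6 \left(-1 + 6\right) + \left(-9\right)^{2}} = \sqrt{6 \cdot 5 + 81} = \sqrt{30 + 81} = \sqrt{111}$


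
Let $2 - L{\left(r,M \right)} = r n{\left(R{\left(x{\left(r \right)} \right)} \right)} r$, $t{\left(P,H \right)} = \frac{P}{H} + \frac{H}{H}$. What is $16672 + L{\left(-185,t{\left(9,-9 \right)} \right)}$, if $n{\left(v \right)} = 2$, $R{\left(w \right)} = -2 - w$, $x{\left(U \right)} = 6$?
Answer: $-51776$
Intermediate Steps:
$t{\left(P,H \right)} = 1 + \frac{P}{H}$ ($t{\left(P,H \right)} = \frac{P}{H} + 1 = 1 + \frac{P}{H}$)
$L{\left(r,M \right)} = 2 - 2 r^{2}$ ($L{\left(r,M \right)} = 2 - r 2 r = 2 - 2 r r = 2 - 2 r^{2}$)
$16672 + L{\left(-185,t{\left(9,-9 \right)} \right)} = 16672 + \left(2 - 2 \left(-185\right)^{2}\right) = 16672 + \left(2 - 68450\right) = 16672 - 68448 = -51776$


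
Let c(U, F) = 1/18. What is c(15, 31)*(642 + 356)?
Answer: 499/9 ≈ 55.444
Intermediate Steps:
c(U, F) = 1/18
c(15, 31)*(642 + 356) = (642 + 356)/18 = (1/18)*998 = 499/9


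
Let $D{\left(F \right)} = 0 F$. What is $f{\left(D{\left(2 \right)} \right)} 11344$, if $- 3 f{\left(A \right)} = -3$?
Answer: $11344$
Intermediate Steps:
$D{\left(F \right)} = 0$
$f{\left(A \right)} = 1$ ($f{\left(A \right)} = \left(- \frac{1}{3}\right) \left(-3\right) = 1$)
$f{\left(D{\left(2 \right)} \right)} 11344 = 1 \cdot 11344 = 11344$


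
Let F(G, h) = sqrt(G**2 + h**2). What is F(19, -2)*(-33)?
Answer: -33*sqrt(365) ≈ -630.46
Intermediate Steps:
F(19, -2)*(-33) = sqrt(19**2 + (-2)**2)*(-33) = sqrt(361 + 4)*(-33) = sqrt(365)*(-33) = -33*sqrt(365)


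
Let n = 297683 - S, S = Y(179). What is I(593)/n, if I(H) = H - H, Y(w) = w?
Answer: 0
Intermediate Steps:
S = 179
I(H) = 0
n = 297504 (n = 297683 - 1*179 = 297683 - 179 = 297504)
I(593)/n = 0/297504 = 0*(1/297504) = 0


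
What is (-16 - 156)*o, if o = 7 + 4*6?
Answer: -5332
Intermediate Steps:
o = 31 (o = 7 + 24 = 31)
(-16 - 156)*o = (-16 - 156)*31 = -172*31 = -5332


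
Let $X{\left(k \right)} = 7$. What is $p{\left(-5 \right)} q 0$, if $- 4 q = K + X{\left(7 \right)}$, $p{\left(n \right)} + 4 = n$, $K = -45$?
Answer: $0$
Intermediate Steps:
$p{\left(n \right)} = -4 + n$
$q = \frac{19}{2}$ ($q = - \frac{-45 + 7}{4} = \left(- \frac{1}{4}\right) \left(-38\right) = \frac{19}{2} \approx 9.5$)
$p{\left(-5 \right)} q 0 = \left(-4 - 5\right) \frac{19}{2} \cdot 0 = \left(-9\right) \frac{19}{2} \cdot 0 = \left(- \frac{171}{2}\right) 0 = 0$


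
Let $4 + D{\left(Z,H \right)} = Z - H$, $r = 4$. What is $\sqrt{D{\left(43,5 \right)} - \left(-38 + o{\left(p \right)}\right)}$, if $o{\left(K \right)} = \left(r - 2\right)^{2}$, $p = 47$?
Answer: $2 \sqrt{17} \approx 8.2462$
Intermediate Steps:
$D{\left(Z,H \right)} = -4 + Z - H$ ($D{\left(Z,H \right)} = -4 - \left(H - Z\right) = -4 + Z - H$)
$o{\left(K \right)} = 4$ ($o{\left(K \right)} = \left(4 - 2\right)^{2} = 2^{2} = 4$)
$\sqrt{D{\left(43,5 \right)} - \left(-38 + o{\left(p \right)}\right)} = \sqrt{\left(-4 + 43 - 5\right) + \left(38 - 4\right)} = \sqrt{34 + 34} = \sqrt{68} = 2 \sqrt{17}$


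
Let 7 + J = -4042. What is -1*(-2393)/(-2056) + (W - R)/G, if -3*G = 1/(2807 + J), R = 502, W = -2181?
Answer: -20553542441/2056 ≈ -9.9969e+6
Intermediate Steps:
J = -4049 (J = -7 - 4042 = -4049)
G = 1/3726 (G = -1/(3*(2807 - 4049)) = -⅓/(-1242) = -⅓*(-1/1242) = 1/3726 ≈ 0.00026838)
-1*(-2393)/(-2056) + (W - R)/G = -1*(-2393)/(-2056) + (-2181 - 1*502)/(1/3726) = 2393*(-1/2056) + (-2181 - 502)*3726 = -2393/2056 - 2683*3726 = -2393/2056 - 9996858 = -20553542441/2056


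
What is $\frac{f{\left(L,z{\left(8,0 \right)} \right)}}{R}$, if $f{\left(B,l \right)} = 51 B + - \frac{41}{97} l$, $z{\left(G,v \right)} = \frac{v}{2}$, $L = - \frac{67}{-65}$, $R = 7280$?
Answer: $\frac{3417}{473200} \approx 0.0072211$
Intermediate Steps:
$L = \frac{67}{65}$ ($L = \left(-67\right) \left(- \frac{1}{65}\right) = \frac{67}{65} \approx 1.0308$)
$z{\left(G,v \right)} = \frac{v}{2}$ ($z{\left(G,v \right)} = v \frac{1}{2} = \frac{v}{2}$)
$f{\left(B,l \right)} = 51 B - \frac{41 l}{97}$ ($f{\left(B,l \right)} = 51 B + \left(-41\right) \frac{1}{97} l = 51 B - \frac{41 l}{97}$)
$\frac{f{\left(L,z{\left(8,0 \right)} \right)}}{R} = \frac{51 \cdot \frac{67}{65} - \frac{41 \cdot \frac{1}{2} \cdot 0}{97}}{7280} = \left(\frac{3417}{65} - 0\right) \frac{1}{7280} = \left(\frac{3417}{65} + 0\right) \frac{1}{7280} = \frac{3417}{65} \cdot \frac{1}{7280} = \frac{3417}{473200}$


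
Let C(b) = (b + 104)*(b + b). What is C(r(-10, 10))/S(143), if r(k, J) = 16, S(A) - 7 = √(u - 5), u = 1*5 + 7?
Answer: 640 - 640*√7/7 ≈ 398.10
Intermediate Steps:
u = 12 (u = 5 + 7 = 12)
S(A) = 7 + √7 (S(A) = 7 + √(12 - 5) = 7 + √7)
C(b) = 2*b*(104 + b) (C(b) = (104 + b)*(2*b) = 2*b*(104 + b))
C(r(-10, 10))/S(143) = (2*16*(104 + 16))/(7 + √7) = (2*16*120)/(7 + √7) = 3840/(7 + √7)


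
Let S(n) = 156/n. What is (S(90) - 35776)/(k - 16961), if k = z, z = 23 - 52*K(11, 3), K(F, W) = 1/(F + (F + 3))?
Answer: 1341535/635253 ≈ 2.1118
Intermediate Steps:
K(F, W) = 1/(3 + 2*F) (K(F, W) = 1/(F + (3 + F)) = 1/(3 + 2*F))
z = 523/25 (z = 23 - 52/(3 + 2*11) = 23 - 52/(3 + 22) = 23 - 52/25 = 523/25 ≈ 20.920)
k = 523/25 ≈ 20.920
(S(90) - 35776)/(k - 16961) = (156/90 - 35776)/(523/25 - 16961) = (156*(1/90) - 35776)/(-423502/25) = (26/15 - 35776)*(-25/423502) = -536614/15*(-25/423502) = 1341535/635253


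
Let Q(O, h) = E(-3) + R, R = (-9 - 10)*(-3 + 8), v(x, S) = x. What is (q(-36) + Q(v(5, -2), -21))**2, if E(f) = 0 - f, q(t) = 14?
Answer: 6084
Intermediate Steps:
E(f) = -f
R = -95 (R = -19*5 = -95)
Q(O, h) = -92 (Q(O, h) = -1*(-3) - 95 = 3 - 95 = -92)
(q(-36) + Q(v(5, -2), -21))**2 = (14 - 92)**2 = (-78)**2 = 6084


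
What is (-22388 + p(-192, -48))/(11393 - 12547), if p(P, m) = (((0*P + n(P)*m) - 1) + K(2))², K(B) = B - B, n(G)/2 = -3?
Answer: -59981/1154 ≈ -51.977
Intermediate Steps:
n(G) = -6 (n(G) = 2*(-3) = -6)
K(B) = 0
p(P, m) = (-1 - 6*m)² (p(P, m) = (((0*P - 6*m) - 1) + 0)² = (((0 - 6*m) - 1) + 0)² = ((-6*m - 1) + 0)² = ((-1 - 6*m) + 0)² = (-1 - 6*m)²)
(-22388 + p(-192, -48))/(11393 - 12547) = (-22388 + (1 + 6*(-48))²)/(11393 - 12547) = (-22388 + (1 - 288)²)/(-1154) = (-22388 + (-287)²)*(-1/1154) = (-22388 + 82369)*(-1/1154) = 59981*(-1/1154) = -59981/1154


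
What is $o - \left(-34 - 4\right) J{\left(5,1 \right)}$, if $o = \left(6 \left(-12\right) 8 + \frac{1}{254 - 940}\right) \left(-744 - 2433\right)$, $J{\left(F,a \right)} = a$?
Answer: $\frac{1255376317}{686} \approx 1.83 \cdot 10^{6}$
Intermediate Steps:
$o = \frac{1255350249}{686}$ ($o = \left(\left(-72\right) 8 + \frac{1}{-686}\right) \left(-3177\right) = \left(-576 - \frac{1}{686}\right) \left(-3177\right) = \left(- \frac{395137}{686}\right) \left(-3177\right) = \frac{1255350249}{686} \approx 1.83 \cdot 10^{6}$)
$o - \left(-34 - 4\right) J{\left(5,1 \right)} = \frac{1255350249}{686} - \left(-34 - 4\right) 1 = \frac{1255350249}{686} - \left(-38\right) 1 = \frac{1255350249}{686} - -38 = \frac{1255350249}{686} + 38 = \frac{1255376317}{686}$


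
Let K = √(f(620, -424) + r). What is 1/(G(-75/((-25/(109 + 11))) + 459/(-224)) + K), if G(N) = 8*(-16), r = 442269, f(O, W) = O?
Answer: 128/426505 + √442889/426505 ≈ 0.0018605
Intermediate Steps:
K = √442889 (K = √(620 + 442269) = √442889 ≈ 665.50)
G(N) = -128
1/(G(-75/((-25/(109 + 11))) + 459/(-224)) + K) = 1/(-128 + √442889)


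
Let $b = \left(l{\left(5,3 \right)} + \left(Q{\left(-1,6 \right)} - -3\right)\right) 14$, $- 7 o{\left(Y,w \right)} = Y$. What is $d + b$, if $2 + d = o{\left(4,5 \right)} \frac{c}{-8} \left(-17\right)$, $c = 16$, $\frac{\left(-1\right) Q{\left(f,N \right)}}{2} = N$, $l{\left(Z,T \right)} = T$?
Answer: $- \frac{738}{7} \approx -105.43$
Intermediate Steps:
$o{\left(Y,w \right)} = - \frac{Y}{7}$
$Q{\left(f,N \right)} = - 2 N$
$d = - \frac{150}{7}$ ($d = -2 + \left(- \frac{1}{7}\right) 4 \frac{16}{-8} \left(-17\right) = -2 + - \frac{4 \cdot 16 \left(- \frac{1}{8}\right)}{7} \left(-17\right) = -2 + \left(- \frac{4}{7}\right) \left(-2\right) \left(-17\right) = -2 + \frac{8}{7} \left(-17\right) = -2 - \frac{136}{7} = - \frac{150}{7} \approx -21.429$)
$b = -84$ ($b = \left(3 - 9\right) 14 = \left(-6\right) 14 = -84$)
$d + b = - \frac{150}{7} - 84 = - \frac{738}{7}$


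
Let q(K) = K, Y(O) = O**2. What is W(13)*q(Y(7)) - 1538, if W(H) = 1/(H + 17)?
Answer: -46091/30 ≈ -1536.4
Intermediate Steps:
W(H) = 1/(17 + H)
W(13)*q(Y(7)) - 1538 = 7**2/(17 + 13) - 1538 = 49/30 - 1538 = -46091/30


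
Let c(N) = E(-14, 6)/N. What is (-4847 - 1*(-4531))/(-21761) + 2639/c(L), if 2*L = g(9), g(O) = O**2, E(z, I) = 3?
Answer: 1550537165/43522 ≈ 35627.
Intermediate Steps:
L = 81/2 (L = (1/2)*9**2 = (1/2)*81 = 81/2 ≈ 40.500)
c(N) = 3/N
(-4847 - 1*(-4531))/(-21761) + 2639/c(L) = (-4847 - 1*(-4531))/(-21761) + 2639/((3/(81/2))) = (-4847 + 4531)*(-1/21761) + 2639/((3*(2/81))) = -316*(-1/21761) + 2639/(2/27) = 316/21761 + 2639*(27/2) = 316/21761 + 71253/2 = 1550537165/43522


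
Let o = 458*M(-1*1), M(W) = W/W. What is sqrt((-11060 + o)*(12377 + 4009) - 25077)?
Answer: I*sqrt(173749449) ≈ 13181.0*I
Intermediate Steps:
M(W) = 1
o = 458 (o = 458*1 = 458)
sqrt((-11060 + o)*(12377 + 4009) - 25077) = sqrt((-11060 + 458)*(12377 + 4009) - 25077) = sqrt(-10602*16386 - 25077) = sqrt(-173724372 - 25077) = sqrt(-173749449) = I*sqrt(173749449)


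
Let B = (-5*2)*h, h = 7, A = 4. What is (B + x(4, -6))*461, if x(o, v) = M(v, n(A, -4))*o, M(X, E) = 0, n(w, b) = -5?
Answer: -32270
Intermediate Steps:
x(o, v) = 0 (x(o, v) = 0*o = 0)
B = -70 (B = -5*2*7 = -10*7 = -70)
(B + x(4, -6))*461 = (-70 + 0)*461 = -70*461 = -32270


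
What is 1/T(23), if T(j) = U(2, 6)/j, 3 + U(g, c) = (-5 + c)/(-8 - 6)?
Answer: -322/43 ≈ -7.4884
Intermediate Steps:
U(g, c) = -37/14 - c/14 (U(g, c) = -3 + (-5 + c)/(-8 - 6) = -3 + (-5 + c)/(-14) = -3 + (-5 + c)*(-1/14) = -3 + (5/14 - c/14) = -37/14 - c/14)
T(j) = -43/(14*j) (T(j) = (-37/14 - 1/14*6)/j = (-37/14 - 3/7)/j = -43/(14*j))
1/T(23) = 1/(-43/14/23) = 1/(-43/14*1/23) = 1/(-43/322) = -322/43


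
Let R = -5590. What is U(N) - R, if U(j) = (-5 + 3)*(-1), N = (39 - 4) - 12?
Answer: 5592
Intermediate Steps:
N = 23 (N = 35 - 12 = 23)
U(j) = 2 (U(j) = -2*(-1) = 2)
U(N) - R = 2 - 1*(-5590) = 2 + 5590 = 5592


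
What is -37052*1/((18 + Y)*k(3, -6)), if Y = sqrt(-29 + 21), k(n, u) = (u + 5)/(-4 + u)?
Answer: -1667340/83 + 185260*I*sqrt(2)/83 ≈ -20088.0 + 3156.6*I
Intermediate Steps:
k(n, u) = (5 + u)/(-4 + u)
Y = 2*I*sqrt(2) (Y = sqrt(-8) = 2*I*sqrt(2) ≈ 2.8284*I)
-37052*1/((18 + Y)*k(3, -6)) = -37052*(-4 - 6)/((5 - 6)*(18 + 2*I*sqrt(2))) = -37052*10/(18 + 2*I*sqrt(2)) = -37052/(9/5 + I*sqrt(2)/5)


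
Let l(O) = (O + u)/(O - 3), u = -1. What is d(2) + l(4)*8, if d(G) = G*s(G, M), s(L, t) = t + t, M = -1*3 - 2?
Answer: 4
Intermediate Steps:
M = -5 (M = -3 - 2 = -5)
l(O) = (-1 + O)/(-3 + O) (l(O) = (O - 1)/(O - 3) = (-1 + O)/(-3 + O))
s(L, t) = 2*t
d(G) = -10*G (d(G) = G*(2*(-5)) = G*(-10) = -10*G)
d(2) + l(4)*8 = -10*2 + ((-1 + 4)/(-3 + 4))*8 = -20 + (3/1)*8 = -20 + (1*3)*8 = -20 + 3*8 = -20 + 24 = 4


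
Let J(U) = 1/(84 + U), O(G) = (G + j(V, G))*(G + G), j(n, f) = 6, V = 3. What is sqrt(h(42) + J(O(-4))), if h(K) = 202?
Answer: sqrt(233529)/34 ≈ 14.213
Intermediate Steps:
O(G) = 2*G*(6 + G) (O(G) = (G + 6)*(G + G) = (6 + G)*(2*G) = 2*G*(6 + G))
sqrt(h(42) + J(O(-4))) = sqrt(202 + 1/(84 + 2*(-4)*(6 - 4))) = sqrt(202 + 1/(84 + 2*(-4)*2)) = sqrt(202 + 1/(84 - 16)) = sqrt(202 + 1/68) = sqrt(13737/68) = sqrt(233529)/34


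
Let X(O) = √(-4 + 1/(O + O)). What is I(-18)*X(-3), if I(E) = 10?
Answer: 25*I*√6/3 ≈ 20.412*I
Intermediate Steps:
X(O) = √(-4 + 1/(2*O))
I(-18)*X(-3) = 10*(√(-16 + 2/(-3))/2) = 10*(√(-16 + 2*(-⅓))/2) = 10*(√(-16 - ⅔)/2) = 10*(√(-50/3)/2) = 10*((5*I*√6/3)/2) = 10*(5*I*√6/6) = 25*I*√6/3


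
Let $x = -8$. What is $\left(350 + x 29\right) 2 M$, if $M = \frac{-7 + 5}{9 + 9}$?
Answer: $- \frac{236}{9} \approx -26.222$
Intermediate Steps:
$M = - \frac{1}{9}$ ($M = - \frac{2}{18} = \left(-2\right) \frac{1}{18} = - \frac{1}{9} \approx -0.11111$)
$\left(350 + x 29\right) 2 M = \left(350 - 232\right) 2 \left(- \frac{1}{9}\right) = \left(350 - 232\right) \left(- \frac{2}{9}\right) = 118 \left(- \frac{2}{9}\right) = - \frac{236}{9}$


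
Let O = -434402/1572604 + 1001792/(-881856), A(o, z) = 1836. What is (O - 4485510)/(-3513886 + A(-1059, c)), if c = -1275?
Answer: 9719614541021873/7610229717771780 ≈ 1.2772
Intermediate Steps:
O = -15300797785/10834455258 (O = -434402*1/1572604 + 1001792*(-1/881856) = -217201/786302 - 15653/13779 = -15300797785/10834455258 ≈ -1.4122)
(O - 4485510)/(-3513886 + A(-1059, c)) = (-15300797785/10834455258 - 4485510)/(-3513886 + 1836) = -48598072705109365/10834455258/(-3512050) = -48598072705109365/10834455258*(-1/3512050) = 9719614541021873/7610229717771780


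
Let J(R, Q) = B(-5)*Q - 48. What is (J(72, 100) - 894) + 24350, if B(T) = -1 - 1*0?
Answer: 23308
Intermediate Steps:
B(T) = -1 (B(T) = -1 + 0 = -1)
J(R, Q) = -48 - Q (J(R, Q) = -Q - 48 = -48 - Q)
(J(72, 100) - 894) + 24350 = ((-48 - 1*100) - 894) + 24350 = ((-48 - 100) - 894) + 24350 = (-148 - 894) + 24350 = -1042 + 24350 = 23308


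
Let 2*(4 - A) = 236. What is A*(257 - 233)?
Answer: -2736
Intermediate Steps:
A = -114 (A = 4 - 1/2*236 = 4 - 118 = -114)
A*(257 - 233) = -114*(257 - 233) = -114*24 = -2736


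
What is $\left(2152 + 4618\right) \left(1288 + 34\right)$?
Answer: $8949940$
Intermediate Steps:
$\left(2152 + 4618\right) \left(1288 + 34\right) = 6770 \cdot 1322 = 8949940$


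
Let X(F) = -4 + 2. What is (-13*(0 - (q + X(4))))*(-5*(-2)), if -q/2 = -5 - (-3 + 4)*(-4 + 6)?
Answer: 1560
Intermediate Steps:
X(F) = -2
q = 14 (q = -2*(-5 - (-3 + 4)*(-4 + 6)) = -2*(-5 - 2) = -2*(-7) = 14)
(-13*(0 - (q + X(4))))*(-5*(-2)) = (-13*(0 - (14 - 2)))*(-5*(-2)) = -13*(0 - 1*12)*10 = -13*(0 - 12)*10 = -13*(-12)*10 = 156*10 = 1560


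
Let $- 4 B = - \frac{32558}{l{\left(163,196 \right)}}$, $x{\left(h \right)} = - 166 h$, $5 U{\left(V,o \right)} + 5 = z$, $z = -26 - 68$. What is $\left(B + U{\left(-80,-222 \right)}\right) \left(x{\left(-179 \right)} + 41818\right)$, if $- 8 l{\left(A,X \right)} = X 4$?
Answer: $- \frac{1802588517}{245} \approx -7.3575 \cdot 10^{6}$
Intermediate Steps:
$l{\left(A,X \right)} = - \frac{X}{2}$ ($l{\left(A,X \right)} = - \frac{X 4}{8} = - \frac{4 X}{8} = - \frac{X}{2}$)
$z = -94$ ($z = -26 - 68 = -94$)
$U{\left(V,o \right)} = - \frac{99}{5}$ ($U{\left(V,o \right)} = -1 + \frac{1}{5} \left(-94\right) = -1 - \frac{94}{5} = - \frac{99}{5}$)
$B = - \frac{16279}{196}$ ($B = - \frac{\left(-32558\right) \frac{1}{\left(- \frac{1}{2}\right) 196}}{4} = - \frac{\left(-32558\right) \frac{1}{-98}}{4} = - \frac{\left(-32558\right) \left(- \frac{1}{98}\right)}{4} = \left(- \frac{1}{4}\right) \frac{16279}{49} = - \frac{16279}{196} \approx -83.056$)
$\left(B + U{\left(-80,-222 \right)}\right) \left(x{\left(-179 \right)} + 41818\right) = \left(- \frac{16279}{196} - \frac{99}{5}\right) \left(\left(-166\right) \left(-179\right) + 41818\right) = - \frac{100799 \left(29714 + 41818\right)}{980} = \left(- \frac{100799}{980}\right) 71532 = - \frac{1802588517}{245}$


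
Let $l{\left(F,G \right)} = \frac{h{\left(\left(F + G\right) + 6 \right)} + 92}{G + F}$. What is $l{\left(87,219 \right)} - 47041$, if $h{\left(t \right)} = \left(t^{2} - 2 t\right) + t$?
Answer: $- \frac{7148711}{153} \approx -46724.0$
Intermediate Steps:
$h{\left(t \right)} = t^{2} - t$
$l{\left(F,G \right)} = \frac{92 + \left(5 + F + G\right) \left(6 + F + G\right)}{F + G}$ ($l{\left(F,G \right)} = \frac{\left(\left(F + G\right) + 6\right) \left(-1 + \left(\left(F + G\right) + 6\right)\right) + 92}{G + F} = \frac{\left(6 + F + G\right) \left(-1 + \left(6 + F + G\right)\right) + 92}{F + G} = \frac{\left(6 + F + G\right) \left(5 + F + G\right) + 92}{F + G} = \frac{\left(5 + F + G\right) \left(6 + F + G\right) + 92}{F + G} = \frac{92 + \left(5 + F + G\right) \left(6 + F + G\right)}{F + G}$)
$l{\left(87,219 \right)} - 47041 = \frac{92 + \left(5 + 87 + 219\right) \left(6 + 87 + 219\right)}{87 + 219} - 47041 = \frac{92 + 311 \cdot 312}{306} - 47041 = \frac{92 + 97032}{306} - 47041 = \frac{1}{306} \cdot 97124 - 47041 = \frac{48562}{153} - 47041 = - \frac{7148711}{153}$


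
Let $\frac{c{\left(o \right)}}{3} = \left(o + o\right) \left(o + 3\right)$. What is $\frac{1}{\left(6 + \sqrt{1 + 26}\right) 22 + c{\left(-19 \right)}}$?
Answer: $\frac{163}{317739} - \frac{11 \sqrt{3}}{635478} \approx 0.00048302$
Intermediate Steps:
$c{\left(o \right)} = 6 o \left(3 + o\right)$ ($c{\left(o \right)} = 3 \left(o + o\right) \left(o + 3\right) = 3 \cdot 2 o \left(3 + o\right) = 6 o \left(3 + o\right)$)
$\frac{1}{\left(6 + \sqrt{1 + 26}\right) 22 + c{\left(-19 \right)}} = \frac{1}{\left(6 + \sqrt{1 + 26}\right) 22 + 6 \left(-19\right) \left(3 - 19\right)} = \frac{1}{\left(6 + \sqrt{27}\right) 22 + 6 \left(-19\right) \left(-16\right)} = \frac{1}{\left(6 + 3 \sqrt{3}\right) 22 + 1824} = \frac{1}{\left(132 + 66 \sqrt{3}\right) + 1824} = \frac{1}{1956 + 66 \sqrt{3}}$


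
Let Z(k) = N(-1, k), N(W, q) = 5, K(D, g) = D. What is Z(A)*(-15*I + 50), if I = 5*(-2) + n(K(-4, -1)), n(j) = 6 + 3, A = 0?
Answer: 325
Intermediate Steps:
n(j) = 9
I = -1 (I = 5*(-2) + 9 = -10 + 9 = -1)
Z(k) = 5
Z(A)*(-15*I + 50) = 5*(-15*(-1) + 50) = 5*(15 + 50) = 5*65 = 325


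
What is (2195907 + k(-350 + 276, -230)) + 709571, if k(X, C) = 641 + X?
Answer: 2906045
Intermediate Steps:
(2195907 + k(-350 + 276, -230)) + 709571 = (2195907 + (641 + (-350 + 276))) + 709571 = (2195907 + (641 - 74)) + 709571 = (2195907 + 567) + 709571 = 2196474 + 709571 = 2906045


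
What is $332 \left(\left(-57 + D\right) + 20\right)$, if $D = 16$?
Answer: $-6972$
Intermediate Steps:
$332 \left(\left(-57 + D\right) + 20\right) = 332 \left(\left(-57 + 16\right) + 20\right) = 332 \left(-41 + 20\right) = 332 \left(-21\right) = -6972$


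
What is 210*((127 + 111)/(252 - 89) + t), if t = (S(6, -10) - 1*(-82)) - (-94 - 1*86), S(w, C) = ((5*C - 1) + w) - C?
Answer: 7820190/163 ≈ 47977.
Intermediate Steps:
S(w, C) = -1 + w + 4*C (S(w, C) = ((-1 + 5*C) + w) - C = (-1 + w + 5*C) - C = -1 + w + 4*C)
t = 227 (t = ((-1 + 6 + 4*(-10)) - 1*(-82)) - (-94 - 1*86) = ((-1 + 6 - 40) + 82) - (-94 - 86) = (-35 + 82) - 1*(-180) = 47 + 180 = 227)
210*((127 + 111)/(252 - 89) + t) = 210*((127 + 111)/(252 - 89) + 227) = 210*(238/163 + 227) = 210*(37239/163) = 7820190/163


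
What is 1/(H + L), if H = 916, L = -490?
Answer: 1/426 ≈ 0.0023474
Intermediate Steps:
1/(H + L) = 1/(916 - 490) = 1/426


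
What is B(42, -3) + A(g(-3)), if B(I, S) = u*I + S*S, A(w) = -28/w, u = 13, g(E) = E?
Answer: 1693/3 ≈ 564.33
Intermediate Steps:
B(I, S) = S² + 13*I (B(I, S) = 13*I + S*S = 13*I + S² = S² + 13*I)
B(42, -3) + A(g(-3)) = ((-3)² + 13*42) - 28/(-3) = (9 + 546) - 28*(-⅓) = 555 + 28/3 = 1693/3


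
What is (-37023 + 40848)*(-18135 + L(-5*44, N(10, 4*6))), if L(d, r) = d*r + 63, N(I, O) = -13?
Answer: -58185900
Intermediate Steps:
L(d, r) = 63 + d*r
(-37023 + 40848)*(-18135 + L(-5*44, N(10, 4*6))) = (-37023 + 40848)*(-18135 + (63 - 5*44*(-13))) = 3825*(-18135 + (63 - 220*(-13))) = 3825*(-18135 + (63 + 2860)) = 3825*(-18135 + 2923) = 3825*(-15212) = -58185900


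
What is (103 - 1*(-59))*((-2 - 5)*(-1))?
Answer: 1134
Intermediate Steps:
(103 - 1*(-59))*((-2 - 5)*(-1)) = (103 + 59)*(-7*(-1)) = 162*7 = 1134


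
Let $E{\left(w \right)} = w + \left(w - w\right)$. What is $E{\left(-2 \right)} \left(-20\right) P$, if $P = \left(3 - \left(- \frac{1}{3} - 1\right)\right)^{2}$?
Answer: $\frac{6760}{9} \approx 751.11$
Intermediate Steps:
$P = \frac{169}{9}$ ($P = \left(3 - - \frac{4}{3}\right)^{2} = \left(3 + \left(1 + \frac{1}{3}\right)\right)^{2} = \left(3 + \frac{4}{3}\right)^{2} = \left(\frac{13}{3}\right)^{2} = \frac{169}{9} \approx 18.778$)
$E{\left(w \right)} = w$ ($E{\left(w \right)} = w + 0 = w$)
$E{\left(-2 \right)} \left(-20\right) P = \left(-2\right) \left(-20\right) \frac{169}{9} = 40 \cdot \frac{169}{9} = \frac{6760}{9}$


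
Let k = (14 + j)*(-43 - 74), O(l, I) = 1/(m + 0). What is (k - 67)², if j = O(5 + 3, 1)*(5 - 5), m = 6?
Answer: 2907025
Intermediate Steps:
O(l, I) = ⅙ (O(l, I) = 1/(6 + 0) = 1/6 = ⅙)
j = 0 (j = (5 - 5)/6 = (⅙)*0 = 0)
k = -1638 (k = (14 + 0)*(-43 - 74) = 14*(-117) = -1638)
(k - 67)² = (-1638 - 67)² = (-1705)² = 2907025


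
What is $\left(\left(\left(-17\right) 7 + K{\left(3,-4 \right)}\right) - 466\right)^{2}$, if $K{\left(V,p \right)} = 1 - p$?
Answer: $336400$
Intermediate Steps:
$\left(\left(\left(-17\right) 7 + K{\left(3,-4 \right)}\right) - 466\right)^{2} = \left(\left(\left(-17\right) 7 + \left(1 - -4\right)\right) - 466\right)^{2} = \left(\left(-119 + \left(1 + 4\right)\right) - 466\right)^{2} = \left(\left(-119 + 5\right) - 466\right)^{2} = \left(-114 - 466\right)^{2} = \left(-580\right)^{2} = 336400$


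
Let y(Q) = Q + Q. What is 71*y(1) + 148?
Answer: 290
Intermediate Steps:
y(Q) = 2*Q
71*y(1) + 148 = 71*(2*1) + 148 = 71*2 + 148 = 142 + 148 = 290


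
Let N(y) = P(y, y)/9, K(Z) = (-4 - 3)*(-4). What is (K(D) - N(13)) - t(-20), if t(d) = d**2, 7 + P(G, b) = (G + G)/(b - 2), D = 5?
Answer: -12259/33 ≈ -371.48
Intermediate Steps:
P(G, b) = -7 + 2*G/(-2 + b) (P(G, b) = -7 + (G + G)/(b - 2) = -7 + (2*G)/(-2 + b) = -7 + 2*G/(-2 + b))
K(Z) = 28 (K(Z) = -7*(-4) = 28)
N(y) = (14 - 5*y)/(9*(-2 + y)) (N(y) = ((14 - 7*y + 2*y)/(-2 + y))/9 = ((14 - 5*y)/(-2 + y))*(1/9) = (14 - 5*y)/(9*(-2 + y)))
(K(D) - N(13)) - t(-20) = (28 - (14 - 5*13)/(9*(-2 + 13))) - 1*(-20)**2 = (28 - (14 - 65)/(9*11)) - 1*400 = (28 - (-51)/(9*11)) - 400 = (28 - 1*(-17/33)) - 400 = (28 + 17/33) - 400 = 941/33 - 400 = -12259/33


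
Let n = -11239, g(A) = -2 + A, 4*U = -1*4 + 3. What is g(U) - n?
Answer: 44947/4 ≈ 11237.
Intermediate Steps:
U = -¼ (U = (-1*4 + 3)/4 = (-4 + 3)/4 = (¼)*(-1) = -¼ ≈ -0.25000)
g(U) - n = (-2 - ¼) - 1*(-11239) = -9/4 + 11239 = 44947/4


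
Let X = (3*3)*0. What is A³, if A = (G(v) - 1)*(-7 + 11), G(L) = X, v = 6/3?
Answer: -64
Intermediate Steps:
v = 2 (v = 6*(⅓) = 2)
X = 0 (X = 9*0 = 0)
G(L) = 0
A = -4 (A = (0 - 1)*(-7 + 11) = -1*4 = -4)
A³ = (-4)³ = -64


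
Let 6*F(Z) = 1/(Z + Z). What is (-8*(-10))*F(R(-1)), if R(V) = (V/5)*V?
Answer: 100/3 ≈ 33.333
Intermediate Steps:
R(V) = V²/5 (R(V) = (V*(⅕))*V = (V/5)*V = V²/5)
F(Z) = 1/(12*Z) (F(Z) = 1/(6*(Z + Z)) = 1/(6*((2*Z))) = (1/(2*Z))/6 = 1/(12*Z))
(-8*(-10))*F(R(-1)) = (-8*(-10))*(1/(12*(((⅕)*(-1)²)))) = 80*(1/(12*(((⅕)*1)))) = 80*(1/(12*(⅕))) = 80*((1/12)*5) = 80*(5/12) = 100/3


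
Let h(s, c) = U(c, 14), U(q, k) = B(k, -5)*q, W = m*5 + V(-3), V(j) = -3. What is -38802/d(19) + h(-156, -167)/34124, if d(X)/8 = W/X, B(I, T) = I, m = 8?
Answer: -3144775195/1262588 ≈ -2490.7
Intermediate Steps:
W = 37 (W = 8*5 - 3 = 40 - 3 = 37)
U(q, k) = k*q
h(s, c) = 14*c
d(X) = 296/X (d(X) = 8*(37/X) = 296/X)
-38802/d(19) + h(-156, -167)/34124 = -38802/(296/19) + (14*(-167))/34124 = -38802/(296*(1/19)) - 2338*1/34124 = -38802/296/19 - 1169/17062 = -38802*19/296 - 1169/17062 = -368619/148 - 1169/17062 = -3144775195/1262588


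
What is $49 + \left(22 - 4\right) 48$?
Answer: $913$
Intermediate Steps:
$49 + \left(22 - 4\right) 48 = 49 + 18 \cdot 48 = 49 + 864 = 913$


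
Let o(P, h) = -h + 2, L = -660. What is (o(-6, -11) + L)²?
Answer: 418609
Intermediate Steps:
o(P, h) = 2 - h
(o(-6, -11) + L)² = ((2 - 1*(-11)) - 660)² = ((2 + 11) - 660)² = (13 - 660)² = (-647)² = 418609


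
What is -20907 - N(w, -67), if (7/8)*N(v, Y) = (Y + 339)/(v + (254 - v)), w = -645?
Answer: -18587411/889 ≈ -20908.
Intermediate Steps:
N(v, Y) = 1356/889 + 4*Y/889 (N(v, Y) = 8*((Y + 339)/(v + (254 - v)))/7 = 8*((339 + Y)/254)/7 = 8*((339 + Y)*(1/254))/7 = 8*(339/254 + Y/254)/7 = 1356/889 + 4*Y/889)
-20907 - N(w, -67) = -20907 - (1356/889 + (4/889)*(-67)) = -20907 - (1356/889 - 268/889) = -20907 - 1*1088/889 = -20907 - 1088/889 = -18587411/889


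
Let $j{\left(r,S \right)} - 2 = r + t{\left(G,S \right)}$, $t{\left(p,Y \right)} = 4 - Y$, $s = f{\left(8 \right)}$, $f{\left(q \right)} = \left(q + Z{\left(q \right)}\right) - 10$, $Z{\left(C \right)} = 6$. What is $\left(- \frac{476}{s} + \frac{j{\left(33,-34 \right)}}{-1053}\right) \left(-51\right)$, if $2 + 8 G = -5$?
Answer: $\frac{2131460}{351} \approx 6072.5$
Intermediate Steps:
$G = - \frac{7}{8}$ ($G = - \frac{1}{4} + \frac{1}{8} \left(-5\right) = - \frac{1}{4} - \frac{5}{8} = - \frac{7}{8} \approx -0.875$)
$f{\left(q \right)} = -4 + q$ ($f{\left(q \right)} = \left(q + 6\right) - 10 = \left(6 + q\right) - 10 = -4 + q$)
$s = 4$ ($s = -4 + 8 = 4$)
$j{\left(r,S \right)} = 6 + r - S$ ($j{\left(r,S \right)} = 2 - \left(-4 + S - r\right) = 2 + \left(4 + r - S\right) = 6 + r - S$)
$\left(- \frac{476}{s} + \frac{j{\left(33,-34 \right)}}{-1053}\right) \left(-51\right) = \left(- \frac{476}{4} + \frac{6 + 33 - -34}{-1053}\right) \left(-51\right) = \left(\left(-476\right) \frac{1}{4} + \left(6 + 33 + 34\right) \left(- \frac{1}{1053}\right)\right) \left(-51\right) = \left(-119 + 73 \left(- \frac{1}{1053}\right)\right) \left(-51\right) = \left(-119 - \frac{73}{1053}\right) \left(-51\right) = \left(- \frac{125380}{1053}\right) \left(-51\right) = \frac{2131460}{351}$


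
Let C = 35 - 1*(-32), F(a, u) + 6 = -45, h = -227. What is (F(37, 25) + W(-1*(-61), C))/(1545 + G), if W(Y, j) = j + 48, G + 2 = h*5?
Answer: 8/51 ≈ 0.15686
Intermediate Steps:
F(a, u) = -51 (F(a, u) = -6 - 45 = -51)
G = -1137 (G = -2 - 227*5 = -2 - 1135 = -1137)
C = 67 (C = 35 + 32 = 67)
W(Y, j) = 48 + j
(F(37, 25) + W(-1*(-61), C))/(1545 + G) = (-51 + (48 + 67))/(1545 - 1137) = (-51 + 115)/408 = 64*(1/408) = 8/51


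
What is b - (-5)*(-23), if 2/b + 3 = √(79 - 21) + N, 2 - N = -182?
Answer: -3760483/32703 - 2*√58/32703 ≈ -114.99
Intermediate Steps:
N = 184 (N = 2 - 1*(-182) = 2 + 182 = 184)
b = 2/(181 + √58) (b = 2/(-3 + (√(79 - 21) + 184)) = 2/(-3 + (√58 + 184)) = 2/(-3 + (184 + √58)) = 2/(181 + √58) ≈ 0.010604)
b - (-5)*(-23) = (362/32703 - 2*√58/32703) - (-5)*(-23) = (362/32703 - 2*√58/32703) - 1*115 = (362/32703 - 2*√58/32703) - 115 = -3760483/32703 - 2*√58/32703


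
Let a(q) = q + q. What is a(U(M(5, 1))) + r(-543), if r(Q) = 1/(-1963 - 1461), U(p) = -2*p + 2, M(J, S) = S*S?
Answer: -1/3424 ≈ -0.00029206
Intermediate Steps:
M(J, S) = S²
U(p) = 2 - 2*p
r(Q) = -1/3424 (r(Q) = 1/(-3424) = -1/3424)
a(q) = 2*q
a(U(M(5, 1))) + r(-543) = 2*(2 - 2*1²) - 1/3424 = 2*(2 - 2*1) - 1/3424 = 2*(2 - 2) - 1/3424 = 2*0 - 1/3424 = 0 - 1/3424 = -1/3424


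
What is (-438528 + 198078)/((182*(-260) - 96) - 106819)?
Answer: 48090/30847 ≈ 1.5590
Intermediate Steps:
(-438528 + 198078)/((182*(-260) - 96) - 106819) = -240450/((-47320 - 96) - 106819) = -240450/(-47416 - 106819) = -240450/(-154235) = -240450*(-1/154235) = 48090/30847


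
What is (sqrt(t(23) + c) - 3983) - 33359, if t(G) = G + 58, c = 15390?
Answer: -37342 + 9*sqrt(191) ≈ -37218.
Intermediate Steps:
t(G) = 58 + G
(sqrt(t(23) + c) - 3983) - 33359 = (sqrt((58 + 23) + 15390) - 3983) - 33359 = (sqrt(81 + 15390) - 3983) - 33359 = (sqrt(15471) - 3983) - 33359 = (9*sqrt(191) - 3983) - 33359 = (-3983 + 9*sqrt(191)) - 33359 = -37342 + 9*sqrt(191)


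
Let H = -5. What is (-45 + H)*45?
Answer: -2250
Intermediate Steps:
(-45 + H)*45 = (-45 - 5)*45 = -50*45 = -2250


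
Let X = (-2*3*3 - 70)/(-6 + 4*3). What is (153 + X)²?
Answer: 172225/9 ≈ 19136.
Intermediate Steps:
X = -44/3 (X = (-6*3 - 70)/(-6 + 12) = (-18 - 70)/6 = -88*⅙ = -44/3 ≈ -14.667)
(153 + X)² = (153 - 44/3)² = (415/3)² = 172225/9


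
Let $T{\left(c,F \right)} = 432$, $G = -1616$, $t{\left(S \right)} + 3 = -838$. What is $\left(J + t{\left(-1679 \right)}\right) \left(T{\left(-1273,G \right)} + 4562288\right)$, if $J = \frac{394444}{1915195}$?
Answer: $- \frac{1469455505307744}{383039} \approx -3.8363 \cdot 10^{9}$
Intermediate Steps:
$J = \frac{394444}{1915195}$ ($J = 394444 \cdot \frac{1}{1915195} = \frac{394444}{1915195} \approx 0.20596$)
$t{\left(S \right)} = -841$ ($t{\left(S \right)} = -3 - 838 = -841$)
$\left(J + t{\left(-1679 \right)}\right) \left(T{\left(-1273,G \right)} + 4562288\right) = \left(\frac{394444}{1915195} - 841\right) \left(432 + 4562288\right) = \left(- \frac{1610284551}{1915195}\right) 4562720 = - \frac{1469455505307744}{383039}$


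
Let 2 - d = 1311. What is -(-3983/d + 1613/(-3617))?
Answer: -1756442/676379 ≈ -2.5968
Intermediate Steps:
d = -1309 (d = 2 - 1*1311 = 2 - 1311 = -1309)
-(-3983/d + 1613/(-3617)) = -(-3983/(-1309) + 1613/(-3617)) = -(-3983*(-1/1309) + 1613*(-1/3617)) = -(569/187 - 1613/3617) = -1*1756442/676379 = -1756442/676379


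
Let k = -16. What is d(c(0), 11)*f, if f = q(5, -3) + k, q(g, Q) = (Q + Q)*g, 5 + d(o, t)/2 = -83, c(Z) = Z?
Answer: 8096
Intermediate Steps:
d(o, t) = -176 (d(o, t) = -10 + 2*(-83) = -10 - 166 = -176)
q(g, Q) = 2*Q*g (q(g, Q) = (2*Q)*g = 2*Q*g)
f = -46 (f = 2*(-3)*5 - 16 = -30 - 16 = -46)
d(c(0), 11)*f = -176*(-46) = 8096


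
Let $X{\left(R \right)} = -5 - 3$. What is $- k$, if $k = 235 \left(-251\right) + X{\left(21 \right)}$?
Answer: $58993$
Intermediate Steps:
$X{\left(R \right)} = -8$
$k = -58993$ ($k = 235 \left(-251\right) - 8 = -58985 - 8 = -58993$)
$- k = \left(-1\right) \left(-58993\right) = 58993$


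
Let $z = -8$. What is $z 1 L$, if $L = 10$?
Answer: $-80$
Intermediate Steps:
$z 1 L = \left(-8\right) 1 \cdot 10 = \left(-8\right) 10 = -80$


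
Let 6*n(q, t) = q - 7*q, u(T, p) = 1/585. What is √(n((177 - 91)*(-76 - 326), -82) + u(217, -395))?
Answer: √1314600365/195 ≈ 185.94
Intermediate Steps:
u(T, p) = 1/585
n(q, t) = -q (n(q, t) = (q - 7*q)/6 = (-6*q)/6 = -q)
√(n((177 - 91)*(-76 - 326), -82) + u(217, -395)) = √(-(177 - 91)*(-76 - 326) + 1/585) = √(-86*(-402) + 1/585) = √(-1*(-34572) + 1/585) = √(34572 + 1/585) = √(20224621/585) = √1314600365/195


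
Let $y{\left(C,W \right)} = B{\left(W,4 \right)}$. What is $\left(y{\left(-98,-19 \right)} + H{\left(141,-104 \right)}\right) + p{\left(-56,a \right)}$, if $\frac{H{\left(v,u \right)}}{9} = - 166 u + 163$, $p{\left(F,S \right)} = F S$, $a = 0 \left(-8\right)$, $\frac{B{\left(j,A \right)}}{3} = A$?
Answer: $156855$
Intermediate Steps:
$B{\left(j,A \right)} = 3 A$
$y{\left(C,W \right)} = 12$ ($y{\left(C,W \right)} = 3 \cdot 4 = 12$)
$a = 0$
$H{\left(v,u \right)} = 1467 - 1494 u$ ($H{\left(v,u \right)} = 9 \left(- 166 u + 163\right) = 9 \left(163 - 166 u\right) = 1467 - 1494 u$)
$\left(y{\left(-98,-19 \right)} + H{\left(141,-104 \right)}\right) + p{\left(-56,a \right)} = \left(12 + \left(1467 - -155376\right)\right) - 0 = \left(12 + \left(1467 + 155376\right)\right) + 0 = \left(12 + 156843\right) + 0 = 156855 + 0 = 156855$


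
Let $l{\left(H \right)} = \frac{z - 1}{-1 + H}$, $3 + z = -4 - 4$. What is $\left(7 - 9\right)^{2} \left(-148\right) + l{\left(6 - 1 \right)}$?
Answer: $-595$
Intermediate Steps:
$z = -11$ ($z = -3 - 8 = -11$)
$l{\left(H \right)} = - \frac{12}{-1 + H}$ ($l{\left(H \right)} = \frac{-11 - 1}{-1 + H} = - \frac{12}{-1 + H}$)
$\left(7 - 9\right)^{2} \left(-148\right) + l{\left(6 - 1 \right)} = \left(7 - 9\right)^{2} \left(-148\right) - \frac{12}{-1 + \left(6 - 1\right)} = \left(-2\right)^{2} \left(-148\right) - \frac{12}{-1 + 5} = 4 \left(-148\right) - \frac{12}{4} = -592 - 3 = -595$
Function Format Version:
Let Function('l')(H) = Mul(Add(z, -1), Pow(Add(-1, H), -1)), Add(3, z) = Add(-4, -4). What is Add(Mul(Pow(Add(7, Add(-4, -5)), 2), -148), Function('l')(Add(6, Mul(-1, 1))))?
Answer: -595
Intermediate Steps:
z = -11 (z = Add(-3, Add(-4, -4)) = Add(-3, -8) = -11)
Function('l')(H) = Mul(-12, Pow(Add(-1, H), -1)) (Function('l')(H) = Mul(Add(-11, -1), Pow(Add(-1, H), -1)) = Mul(-12, Pow(Add(-1, H), -1)))
Add(Mul(Pow(Add(7, Add(-4, -5)), 2), -148), Function('l')(Add(6, Mul(-1, 1)))) = Add(Mul(Pow(Add(7, Add(-4, -5)), 2), -148), Mul(-12, Pow(Add(-1, Add(6, Mul(-1, 1))), -1))) = Add(Mul(Pow(Add(7, -9), 2), -148), Mul(-12, Pow(Add(-1, Add(6, -1)), -1))) = Add(Mul(Pow(-2, 2), -148), Mul(-12, Pow(Add(-1, 5), -1))) = Add(Mul(4, -148), Mul(-12, Pow(4, -1))) = Add(-592, Mul(-12, Rational(1, 4))) = Add(-592, -3) = -595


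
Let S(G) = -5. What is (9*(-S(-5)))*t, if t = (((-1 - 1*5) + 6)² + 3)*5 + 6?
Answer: 945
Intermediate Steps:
t = 21 (t = (((-1 - 5) + 6)² + 3)*5 + 6 = ((-6 + 6)² + 3)*5 + 6 = (0² + 3)*5 + 6 = (0 + 3)*5 + 6 = 3*5 + 6 = 15 + 6 = 21)
(9*(-S(-5)))*t = (9*(-1*(-5)))*21 = (9*5)*21 = 45*21 = 945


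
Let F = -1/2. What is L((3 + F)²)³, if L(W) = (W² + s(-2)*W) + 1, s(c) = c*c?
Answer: 1128111921/4096 ≈ 2.7542e+5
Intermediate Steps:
s(c) = c²
F = -½ (F = -1*½ = -½ ≈ -0.50000)
L(W) = 1 + W² + 4*W (L(W) = (W² + (-2)²*W) + 1 = (W² + 4*W) + 1 = 1 + W² + 4*W)
L((3 + F)²)³ = (1 + ((3 - ½)²)² + 4*(3 - ½)²)³ = (1 + ((5/2)²)² + 4*(5/2)²)³ = (1 + (25/4)² + 4*(25/4))³ = (1 + 625/16 + 25)³ = (1041/16)³ = 1128111921/4096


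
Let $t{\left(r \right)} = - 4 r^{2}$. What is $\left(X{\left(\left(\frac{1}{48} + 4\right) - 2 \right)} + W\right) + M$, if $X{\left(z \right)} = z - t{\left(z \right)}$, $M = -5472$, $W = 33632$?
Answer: $\frac{16230733}{576} \approx 28178.0$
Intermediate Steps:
$X{\left(z \right)} = z + 4 z^{2}$ ($X{\left(z \right)} = z - - 4 z^{2} = z + 4 z^{2}$)
$\left(X{\left(\left(\frac{1}{48} + 4\right) - 2 \right)} + W\right) + M = \left(\left(\left(\frac{1}{48} + 4\right) - 2\right) \left(1 + 4 \left(\left(\frac{1}{48} + 4\right) - 2\right)\right) + 33632\right) - 5472 = \left(\left(\frac{193}{48} - 2\right) \left(1 + 4 \left(\frac{193}{48} - 2\right)\right) + 33632\right) - 5472 = \left(\frac{97 \left(1 + 4 \cdot \frac{97}{48}\right)}{48} + 33632\right) - 5472 = \left(\frac{97 \left(1 + \frac{97}{12}\right)}{48} + 33632\right) - 5472 = \left(\frac{97}{48} \cdot \frac{109}{12} + 33632\right) - 5472 = \left(\frac{10573}{576} + 33632\right) - 5472 = \frac{19382605}{576} - 5472 = \frac{16230733}{576}$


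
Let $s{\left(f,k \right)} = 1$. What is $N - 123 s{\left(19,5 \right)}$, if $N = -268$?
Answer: $-391$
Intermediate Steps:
$N - 123 s{\left(19,5 \right)} = -268 - 123 = -391$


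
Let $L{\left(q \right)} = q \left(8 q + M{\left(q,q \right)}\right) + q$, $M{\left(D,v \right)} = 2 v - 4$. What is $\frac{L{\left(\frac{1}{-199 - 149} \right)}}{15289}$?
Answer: $\frac{527}{925779528} \approx 5.6925 \cdot 10^{-7}$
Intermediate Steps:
$M{\left(D,v \right)} = -4 + 2 v$
$L{\left(q \right)} = q + q \left(-4 + 10 q\right)$ ($L{\left(q \right)} = q \left(8 q + \left(-4 + 2 q\right)\right) + q = q \left(-4 + 10 q\right) + q = q + q \left(-4 + 10 q\right)$)
$\frac{L{\left(\frac{1}{-199 - 149} \right)}}{15289} = \frac{\frac{1}{-199 - 149} \left(-3 + \frac{10}{-199 - 149}\right)}{15289} = \frac{-3 + \frac{10}{-348}}{-348} \cdot \frac{1}{15289} = - \frac{-3 + 10 \left(- \frac{1}{348}\right)}{348} \cdot \frac{1}{15289} = - \frac{-3 - \frac{5}{174}}{348} \cdot \frac{1}{15289} = \left(- \frac{1}{348}\right) \left(- \frac{527}{174}\right) \frac{1}{15289} = \frac{527}{60552} \cdot \frac{1}{15289} = \frac{527}{925779528}$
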